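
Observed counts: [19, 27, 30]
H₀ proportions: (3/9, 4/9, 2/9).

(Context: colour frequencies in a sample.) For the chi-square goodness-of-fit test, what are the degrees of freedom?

df = k − 1 = 3 − 1 = 2

degrees of freedom = 2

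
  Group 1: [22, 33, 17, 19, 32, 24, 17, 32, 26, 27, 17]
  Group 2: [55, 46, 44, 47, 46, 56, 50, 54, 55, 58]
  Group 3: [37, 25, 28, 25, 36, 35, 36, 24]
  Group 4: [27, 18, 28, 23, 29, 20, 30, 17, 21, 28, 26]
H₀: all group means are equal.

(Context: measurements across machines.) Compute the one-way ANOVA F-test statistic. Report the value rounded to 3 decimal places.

Group means [24.18, 51.10, 30.75, 24.27], grand mean 32.250
SSB = Σnᵢ(x̄ᵢ−x̄)² = 4987.282; SSW = ΣΣ(x−x̄ᵢ)² = 1076.218
MSB = 4987.282/3 = 1662.4273; MSW = 1076.218/36 = 29.8949
F = MSB/MSW = 55.6090
df = (3, 36)

test statistic = 55.609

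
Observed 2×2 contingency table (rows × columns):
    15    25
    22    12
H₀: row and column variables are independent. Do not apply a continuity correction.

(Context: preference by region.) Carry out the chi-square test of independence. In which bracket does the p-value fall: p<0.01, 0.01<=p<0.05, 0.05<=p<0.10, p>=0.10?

Row totals [40, 34], col totals [37, 37], n=74
χ² = (15−20.00)²/20.00 + (25−20.00)²/20.00 + (22−17.00)²/17.00 + (12−17.00)²/17.00 = 5.4412
df = 1
p-value (upper-tail) = 0.01967
→ bracket: 0.01<=p<0.05

p-value bracket: 0.01<=p<0.05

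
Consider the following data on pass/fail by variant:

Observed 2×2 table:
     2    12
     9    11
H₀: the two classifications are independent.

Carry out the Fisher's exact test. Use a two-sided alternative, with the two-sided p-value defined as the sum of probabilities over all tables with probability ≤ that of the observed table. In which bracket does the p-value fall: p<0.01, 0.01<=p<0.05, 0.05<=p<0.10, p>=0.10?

p-value bracket: 0.05<=p<0.10

Margins: r₁=14, r₂=20, c₁=11, c₂=23, n=34
p_obs = C(14,2)·C(20,9)/C(34,11); sum pmf over tables with pmf ≤ p_obs
p-value (two-sided) = 0.07642
→ bracket: 0.05<=p<0.10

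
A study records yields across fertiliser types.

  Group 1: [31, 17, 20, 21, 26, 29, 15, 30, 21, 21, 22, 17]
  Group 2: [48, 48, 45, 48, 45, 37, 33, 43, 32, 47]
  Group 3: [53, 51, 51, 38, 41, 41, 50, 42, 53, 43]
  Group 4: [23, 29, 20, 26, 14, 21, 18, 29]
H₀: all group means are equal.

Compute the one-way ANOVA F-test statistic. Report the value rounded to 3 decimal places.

test statistic = 50.225

Group means [22.50, 42.60, 46.30, 22.50], grand mean 33.475
SSB = Σnᵢ(x̄ᵢ−x̄)² = 4886.475; SSW = ΣΣ(x−x̄ᵢ)² = 1167.500
MSB = 4886.475/3 = 1628.8250; MSW = 1167.500/36 = 32.4306
F = MSB/MSW = 50.2250
df = (3, 36)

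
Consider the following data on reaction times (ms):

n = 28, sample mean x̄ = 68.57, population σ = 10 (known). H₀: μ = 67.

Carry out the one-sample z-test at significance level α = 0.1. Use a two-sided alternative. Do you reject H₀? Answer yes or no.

reject H₀: no

SE = σ/√n = 10/√28 = 1.8898
z = (x̄−μ₀)/SE = (68.57−67)/1.8898 = 0.8308
p-value (two-sided) = 0.40611
At α=0.1: p ≥ α → fail to reject H₀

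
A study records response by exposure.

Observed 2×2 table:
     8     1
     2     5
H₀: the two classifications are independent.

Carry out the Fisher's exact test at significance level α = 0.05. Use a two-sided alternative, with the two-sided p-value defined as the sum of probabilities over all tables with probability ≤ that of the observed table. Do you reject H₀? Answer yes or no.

Margins: r₁=9, r₂=7, c₁=10, c₂=6, n=16
p_obs = C(9,8)·C(7,2)/C(16,10); sum pmf over tables with pmf ≤ p_obs
p-value (two-sided) = 0.03497
At α=0.05: p < α → reject H₀

reject H₀: yes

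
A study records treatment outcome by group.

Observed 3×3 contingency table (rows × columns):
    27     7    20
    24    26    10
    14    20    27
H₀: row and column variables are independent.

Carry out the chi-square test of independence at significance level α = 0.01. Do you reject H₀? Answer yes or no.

Row totals [54, 60, 61], col totals [65, 53, 57], n=175
χ² = (27−20.06)²/20.06 + (7−16.35)²/16.35 + (20−17.59)²/17.59 + (24−22.29)²/22.29 + (26−18.17)²/18.17 + (10−19.54)²/19.54 + (14−22.66)²/22.66 + (20−18.47)²/18.47 + (27−19.87)²/19.87 = 22.2422
df = 4
p-value (upper-tail) = 0.00018
At α=0.01: p < α → reject H₀

reject H₀: yes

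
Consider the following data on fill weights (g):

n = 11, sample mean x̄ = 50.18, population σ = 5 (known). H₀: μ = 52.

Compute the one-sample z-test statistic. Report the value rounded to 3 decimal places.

SE = σ/√n = 5/√11 = 1.5076
z = (x̄−μ₀)/SE = (50.18−52)/1.5076 = -1.2073

test statistic = -1.207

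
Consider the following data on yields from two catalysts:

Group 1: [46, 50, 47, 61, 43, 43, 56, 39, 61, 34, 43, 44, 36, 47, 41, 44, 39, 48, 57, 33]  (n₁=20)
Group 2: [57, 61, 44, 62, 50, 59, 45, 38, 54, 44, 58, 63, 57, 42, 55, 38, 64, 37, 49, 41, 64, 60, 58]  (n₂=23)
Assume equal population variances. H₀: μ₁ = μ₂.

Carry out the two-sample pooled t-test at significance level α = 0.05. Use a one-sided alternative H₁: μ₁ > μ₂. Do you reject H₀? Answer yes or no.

x̄₁=45.600, s₁=8.146, n₁=20
x̄₂=52.174, s₂=9.208, n₂=23
s_p² = [19·8.146² + 22·9.208²]/41 = 76.2464
SE = √(s_p²·(1/20+1/23)) = 2.6697
t = (45.600−52.174)/2.6697 = -2.4624
df = 41
p-value (one-sided, H₁ greater) = 0.99095
At α=0.05: p ≥ α → fail to reject H₀

reject H₀: no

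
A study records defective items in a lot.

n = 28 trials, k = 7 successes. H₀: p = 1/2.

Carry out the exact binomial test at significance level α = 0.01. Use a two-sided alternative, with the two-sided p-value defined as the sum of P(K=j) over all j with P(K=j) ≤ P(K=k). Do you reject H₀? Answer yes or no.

Exact binomial: n=28, k=7, p₀=1/2=0.5000
P(X=j) = C(n,j)·p₀^j·(1−p₀)^(n−j); p = Σ P(X=j) over j with P(X=j) ≤ P(X=7)
p-value (two-sided) = 0.01254
At α=0.01: p ≥ α → fail to reject H₀

reject H₀: no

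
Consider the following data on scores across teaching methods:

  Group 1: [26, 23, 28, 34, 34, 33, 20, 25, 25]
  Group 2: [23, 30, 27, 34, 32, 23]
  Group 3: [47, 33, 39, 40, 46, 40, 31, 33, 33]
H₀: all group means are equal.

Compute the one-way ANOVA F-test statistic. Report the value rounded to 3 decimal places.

test statistic = 10.420

Group means [27.56, 28.17, 38.00], grand mean 31.625
SSB = Σnᵢ(x̄ᵢ−x̄)² = 586.569; SSW = ΣΣ(x−x̄ᵢ)² = 591.056
MSB = 586.569/2 = 293.2847; MSW = 591.056/21 = 28.1455
F = MSB/MSW = 10.4203
df = (2, 21)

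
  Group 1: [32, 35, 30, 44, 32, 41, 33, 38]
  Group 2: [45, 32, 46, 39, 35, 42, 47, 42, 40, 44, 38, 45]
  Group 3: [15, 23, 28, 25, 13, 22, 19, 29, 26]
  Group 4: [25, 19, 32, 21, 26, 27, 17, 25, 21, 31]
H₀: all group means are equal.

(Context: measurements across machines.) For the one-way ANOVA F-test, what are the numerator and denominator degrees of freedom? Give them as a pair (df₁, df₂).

k = 4 groups, N = 39 total
df = (k−1, N−k) = (4−1, 39−4) = (3, 35)

degrees of freedom = [3, 35]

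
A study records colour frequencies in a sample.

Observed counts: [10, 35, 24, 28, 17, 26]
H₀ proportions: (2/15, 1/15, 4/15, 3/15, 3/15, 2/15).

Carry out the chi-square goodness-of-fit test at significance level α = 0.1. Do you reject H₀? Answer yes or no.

n = 140; E_i = n·p_i = [18.67, 9.33, 37.33, 28.00, 28.00, 18.67]
χ² = (10−18.67)²/18.67 + (35−9.33)²/9.33 + (24−37.33)²/37.33 + (28−28.00)²/28.00 + (17−28.00)²/28.00 + (26−18.67)²/18.67 = 86.5714
df = 5
p-value (upper-tail) = 0.00000
At α=0.1: p < α → reject H₀

reject H₀: yes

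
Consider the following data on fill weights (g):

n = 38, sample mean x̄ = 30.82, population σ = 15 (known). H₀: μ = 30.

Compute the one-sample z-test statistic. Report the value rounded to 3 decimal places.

SE = σ/√n = 15/√38 = 2.4333
z = (x̄−μ₀)/SE = (30.82−30)/2.4333 = 0.3370

test statistic = 0.337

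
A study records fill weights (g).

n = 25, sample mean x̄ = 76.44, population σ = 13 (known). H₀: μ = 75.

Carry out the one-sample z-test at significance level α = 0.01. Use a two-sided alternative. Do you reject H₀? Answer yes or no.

reject H₀: no

SE = σ/√n = 13/√25 = 2.6000
z = (x̄−μ₀)/SE = (76.44−75)/2.6000 = 0.5538
p-value (two-sided) = 0.57968
At α=0.01: p ≥ α → fail to reject H₀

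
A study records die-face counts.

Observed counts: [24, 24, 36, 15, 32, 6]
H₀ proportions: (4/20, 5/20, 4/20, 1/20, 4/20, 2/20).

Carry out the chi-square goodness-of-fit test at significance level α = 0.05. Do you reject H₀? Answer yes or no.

reject H₀: yes

n = 137; E_i = n·p_i = [27.40, 34.25, 27.40, 6.85, 27.40, 13.70]
χ² = (24−27.40)²/27.40 + (24−34.25)²/34.25 + (36−27.40)²/27.40 + (15−6.85)²/6.85 + (32−27.40)²/27.40 + (6−13.70)²/13.70 = 20.9854
df = 5
p-value (upper-tail) = 0.00082
At α=0.05: p < α → reject H₀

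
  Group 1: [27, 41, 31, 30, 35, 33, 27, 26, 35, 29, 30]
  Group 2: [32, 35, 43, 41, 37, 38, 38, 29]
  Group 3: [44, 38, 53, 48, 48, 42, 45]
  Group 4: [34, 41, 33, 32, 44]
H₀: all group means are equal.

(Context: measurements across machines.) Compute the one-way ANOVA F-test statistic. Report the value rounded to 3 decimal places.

Group means [31.27, 36.62, 45.43, 36.80], grand mean 36.742
SSB = Σnᵢ(x̄ᵢ−x̄)² = 857.364; SSW = ΣΣ(x−x̄ᵢ)² = 598.571
MSB = 857.364/3 = 285.7881; MSW = 598.571/27 = 22.1693
F = MSB/MSW = 12.8912
df = (3, 27)

test statistic = 12.891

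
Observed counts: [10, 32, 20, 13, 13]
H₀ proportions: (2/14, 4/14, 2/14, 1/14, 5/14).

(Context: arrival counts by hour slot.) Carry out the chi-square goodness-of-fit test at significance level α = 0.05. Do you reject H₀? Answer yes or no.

n = 88; E_i = n·p_i = [12.57, 25.14, 12.57, 6.29, 31.43]
χ² = (10−12.57)²/12.57 + (32−25.14)²/25.14 + (20−12.57)²/12.57 + (13−6.29)²/6.29 + (13−31.43)²/31.43 = 24.7636
df = 4
p-value (upper-tail) = 0.00006
At α=0.05: p < α → reject H₀

reject H₀: yes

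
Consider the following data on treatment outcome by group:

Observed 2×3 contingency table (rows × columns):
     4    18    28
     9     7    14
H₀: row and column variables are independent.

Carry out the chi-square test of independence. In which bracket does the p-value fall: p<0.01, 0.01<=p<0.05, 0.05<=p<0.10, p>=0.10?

p-value bracket: 0.01<=p<0.05

Row totals [50, 30], col totals [13, 25, 42], n=80
χ² = (4−8.12)²/8.12 + (18−15.62)²/15.62 + (28−26.25)²/26.25 + (9−4.88)²/4.88 + (7−9.38)²/9.38 + (14−15.75)²/15.75 = 6.8584
df = 2
p-value (upper-tail) = 0.03241
→ bracket: 0.01<=p<0.05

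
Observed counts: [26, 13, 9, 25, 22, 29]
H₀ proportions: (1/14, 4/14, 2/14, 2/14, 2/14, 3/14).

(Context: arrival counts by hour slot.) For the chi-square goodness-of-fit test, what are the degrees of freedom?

df = k − 1 = 6 − 1 = 5

degrees of freedom = 5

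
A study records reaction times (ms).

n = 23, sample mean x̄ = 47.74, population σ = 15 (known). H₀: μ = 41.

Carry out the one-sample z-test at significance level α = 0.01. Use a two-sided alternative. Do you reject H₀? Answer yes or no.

reject H₀: no

SE = σ/√n = 15/√23 = 3.1277
z = (x̄−μ₀)/SE = (47.74−41)/3.1277 = 2.1549
p-value (two-sided) = 0.03117
At α=0.01: p ≥ α → fail to reject H₀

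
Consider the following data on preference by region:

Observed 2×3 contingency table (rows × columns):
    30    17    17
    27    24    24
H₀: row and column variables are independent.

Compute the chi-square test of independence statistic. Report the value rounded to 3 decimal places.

test statistic = 1.688

Row totals [64, 75], col totals [57, 41, 41], n=139
χ² = (30−26.24)²/26.24 + (17−18.88)²/18.88 + (17−18.88)²/18.88 + (27−30.76)²/30.76 + (24−22.12)²/22.12 + (24−22.12)²/22.12 = 1.6882
df = 2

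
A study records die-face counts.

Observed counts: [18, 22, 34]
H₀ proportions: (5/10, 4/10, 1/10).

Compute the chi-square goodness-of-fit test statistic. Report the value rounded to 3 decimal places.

n = 74; E_i = n·p_i = [37.00, 29.60, 7.40]
χ² = (18−37.00)²/37.00 + (22−29.60)²/29.60 + (34−7.40)²/7.40 = 107.3243
df = 2

test statistic = 107.324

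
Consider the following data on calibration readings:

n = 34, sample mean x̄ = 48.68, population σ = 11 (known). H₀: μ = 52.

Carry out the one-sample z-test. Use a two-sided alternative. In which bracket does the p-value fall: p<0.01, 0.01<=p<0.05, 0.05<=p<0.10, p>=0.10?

SE = σ/√n = 11/√34 = 1.8865
z = (x̄−μ₀)/SE = (48.68−52)/1.8865 = -1.7599
p-value (two-sided) = 0.07843
→ bracket: 0.05<=p<0.10

p-value bracket: 0.05<=p<0.10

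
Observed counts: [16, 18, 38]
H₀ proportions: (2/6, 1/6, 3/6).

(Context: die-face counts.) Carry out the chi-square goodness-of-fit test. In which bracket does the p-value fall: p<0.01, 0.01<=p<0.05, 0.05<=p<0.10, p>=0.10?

n = 72; E_i = n·p_i = [24.00, 12.00, 36.00]
χ² = (16−24.00)²/24.00 + (18−12.00)²/12.00 + (38−36.00)²/36.00 = 5.7778
df = 2
p-value (upper-tail) = 0.05564
→ bracket: 0.05<=p<0.10

p-value bracket: 0.05<=p<0.10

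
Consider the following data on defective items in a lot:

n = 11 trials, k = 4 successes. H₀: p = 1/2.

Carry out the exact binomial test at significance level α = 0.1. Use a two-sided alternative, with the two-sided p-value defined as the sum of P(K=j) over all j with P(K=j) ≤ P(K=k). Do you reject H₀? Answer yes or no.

reject H₀: no

Exact binomial: n=11, k=4, p₀=1/2=0.5000
P(X=j) = C(n,j)·p₀^j·(1−p₀)^(n−j); p = Σ P(X=j) over j with P(X=j) ≤ P(X=4)
p-value (two-sided) = 0.54883
At α=0.1: p ≥ α → fail to reject H₀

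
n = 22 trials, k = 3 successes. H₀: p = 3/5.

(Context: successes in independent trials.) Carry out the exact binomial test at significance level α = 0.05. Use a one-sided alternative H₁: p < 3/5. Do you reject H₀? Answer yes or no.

Exact binomial: n=22, k=3, p₀=3/5=0.6000
P(X≤3) from Σ C(n,i)·p₀^i·(1−p₀)^(n−i)
p-value (one-sided, H₁ less) = 0.00001
At α=0.05: p < α → reject H₀

reject H₀: yes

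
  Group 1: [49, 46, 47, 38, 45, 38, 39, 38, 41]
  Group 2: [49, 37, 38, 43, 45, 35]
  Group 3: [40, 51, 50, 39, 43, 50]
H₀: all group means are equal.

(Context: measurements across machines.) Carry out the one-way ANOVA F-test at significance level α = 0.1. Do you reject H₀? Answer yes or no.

reject H₀: no

Group means [42.33, 41.17, 45.50], grand mean 42.905
SSB = Σnᵢ(x̄ᵢ−x̄)² = 61.476; SSW = ΣΣ(x−x̄ᵢ)² = 450.333
MSB = 61.476/2 = 30.7381; MSW = 450.333/18 = 25.0185
F = MSB/MSW = 1.2286
df = (2, 18)
p-value (upper-tail) = 0.31611
At α=0.1: p ≥ α → fail to reject H₀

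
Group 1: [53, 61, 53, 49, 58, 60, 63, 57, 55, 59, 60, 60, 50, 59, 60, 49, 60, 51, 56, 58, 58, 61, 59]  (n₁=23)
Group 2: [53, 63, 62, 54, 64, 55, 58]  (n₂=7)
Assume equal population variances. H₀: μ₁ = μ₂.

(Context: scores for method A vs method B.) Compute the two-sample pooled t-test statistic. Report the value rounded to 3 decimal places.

test statistic = -0.828

x̄₁=56.913, s₁=4.144, n₁=23
x̄₂=58.429, s₂=4.577, n₂=7
s_p² = [22·4.144² + 6·4.577²]/28 = 17.9836
SE = √(s_p²·(1/23+1/7)) = 1.8306
t = (56.913−58.429)/1.8306 = -0.8279
df = 28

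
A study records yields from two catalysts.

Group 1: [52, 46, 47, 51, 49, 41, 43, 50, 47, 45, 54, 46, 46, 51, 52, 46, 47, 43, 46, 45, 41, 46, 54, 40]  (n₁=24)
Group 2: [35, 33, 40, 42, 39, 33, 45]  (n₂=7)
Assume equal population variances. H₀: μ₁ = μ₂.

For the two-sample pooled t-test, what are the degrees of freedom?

df = n₁ + n₂ − 2 = 24 + 7 − 2 = 29

degrees of freedom = 29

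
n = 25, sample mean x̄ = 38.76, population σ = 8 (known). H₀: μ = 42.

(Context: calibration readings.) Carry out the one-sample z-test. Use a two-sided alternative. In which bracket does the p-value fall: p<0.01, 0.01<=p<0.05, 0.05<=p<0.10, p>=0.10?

SE = σ/√n = 8/√25 = 1.6000
z = (x̄−μ₀)/SE = (38.76−42)/1.6000 = -2.0250
p-value (two-sided) = 0.04287
→ bracket: 0.01<=p<0.05

p-value bracket: 0.01<=p<0.05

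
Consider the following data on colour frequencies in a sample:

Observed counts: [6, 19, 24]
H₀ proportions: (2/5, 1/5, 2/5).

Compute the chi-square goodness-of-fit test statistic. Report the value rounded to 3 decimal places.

test statistic = 19.061

n = 49; E_i = n·p_i = [19.60, 9.80, 19.60]
χ² = (6−19.60)²/19.60 + (19−9.80)²/9.80 + (24−19.60)²/19.60 = 19.0612
df = 2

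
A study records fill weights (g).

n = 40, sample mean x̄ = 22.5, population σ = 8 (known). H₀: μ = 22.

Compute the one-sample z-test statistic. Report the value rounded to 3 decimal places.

SE = σ/√n = 8/√40 = 1.2649
z = (x̄−μ₀)/SE = (22.5−22)/1.2649 = 0.3953

test statistic = 0.395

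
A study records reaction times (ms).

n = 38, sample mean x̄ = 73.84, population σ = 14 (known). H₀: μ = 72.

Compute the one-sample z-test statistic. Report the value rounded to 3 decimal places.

SE = σ/√n = 14/√38 = 2.2711
z = (x̄−μ₀)/SE = (73.84−72)/2.2711 = 0.8102

test statistic = 0.810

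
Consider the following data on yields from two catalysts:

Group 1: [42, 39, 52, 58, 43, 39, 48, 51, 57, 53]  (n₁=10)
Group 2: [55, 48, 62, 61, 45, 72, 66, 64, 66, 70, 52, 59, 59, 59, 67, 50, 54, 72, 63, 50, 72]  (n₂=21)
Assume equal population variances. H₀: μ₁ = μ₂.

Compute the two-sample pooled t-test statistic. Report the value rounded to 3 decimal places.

x̄₁=48.200, s₁=7.099, n₁=10
x̄₂=60.286, s₂=8.301, n₂=21
s_p² = [9·7.099² + 20·8.301²]/29 = 63.1685
SE = √(s_p²·(1/10+1/21)) = 3.0537
t = (48.200−60.286)/3.0537 = -3.9578
df = 29

test statistic = -3.958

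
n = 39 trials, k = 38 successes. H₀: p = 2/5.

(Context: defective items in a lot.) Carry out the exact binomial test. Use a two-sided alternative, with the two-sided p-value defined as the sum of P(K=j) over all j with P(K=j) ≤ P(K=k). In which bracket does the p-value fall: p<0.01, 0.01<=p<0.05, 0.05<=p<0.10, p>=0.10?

p-value bracket: p<0.01

Exact binomial: n=39, k=38, p₀=2/5=0.4000
P(X=j) = C(n,j)·p₀^j·(1−p₀)^(n−j); p = Σ P(X=j) over j with P(X=j) ≤ P(X=38)
p-value (two-sided) = 0.00000
→ bracket: p<0.01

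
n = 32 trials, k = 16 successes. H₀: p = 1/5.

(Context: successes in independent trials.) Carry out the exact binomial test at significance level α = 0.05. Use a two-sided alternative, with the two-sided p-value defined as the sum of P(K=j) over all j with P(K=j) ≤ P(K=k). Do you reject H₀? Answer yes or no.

Exact binomial: n=32, k=16, p₀=1/5=0.2000
P(X=j) = C(n,j)·p₀^j·(1−p₀)^(n−j); p = Σ P(X=j) over j with P(X=j) ≤ P(X=16)
p-value (two-sided) = 0.00014
At α=0.05: p < α → reject H₀

reject H₀: yes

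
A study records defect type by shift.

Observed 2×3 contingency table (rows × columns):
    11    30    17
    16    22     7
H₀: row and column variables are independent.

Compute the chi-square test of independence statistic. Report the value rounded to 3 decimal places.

test statistic = 4.758

Row totals [58, 45], col totals [27, 52, 24], n=103
χ² = (11−15.20)²/15.20 + (30−29.28)²/29.28 + (17−13.51)²/13.51 + (16−11.80)²/11.80 + (22−22.72)²/22.72 + (7−10.49)²/10.49 = 4.7584
df = 2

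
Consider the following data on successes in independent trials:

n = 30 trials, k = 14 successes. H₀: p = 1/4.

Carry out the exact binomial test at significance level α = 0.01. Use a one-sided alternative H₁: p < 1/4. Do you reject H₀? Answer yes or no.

reject H₀: no

Exact binomial: n=30, k=14, p₀=1/4=0.2500
P(X≤14) from Σ C(n,i)·p₀^i·(1−p₀)^(n−i)
p-value (one-sided, H₁ less) = 0.99725
At α=0.01: p ≥ α → fail to reject H₀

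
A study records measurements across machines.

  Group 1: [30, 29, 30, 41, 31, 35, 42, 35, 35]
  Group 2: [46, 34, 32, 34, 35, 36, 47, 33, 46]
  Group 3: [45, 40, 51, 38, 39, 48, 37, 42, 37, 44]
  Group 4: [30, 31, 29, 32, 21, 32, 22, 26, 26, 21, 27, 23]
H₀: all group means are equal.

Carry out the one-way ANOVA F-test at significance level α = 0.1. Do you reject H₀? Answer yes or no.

reject H₀: yes

Group means [34.22, 38.11, 42.10, 26.67], grand mean 34.800
SSB = Σnᵢ(x̄ᵢ−x̄)² = 1428.389; SSW = ΣΣ(x−x̄ᵢ)² = 898.011
MSB = 1428.389/3 = 476.1296; MSW = 898.011/36 = 24.9448
F = MSB/MSW = 19.0874
df = (3, 36)
p-value (upper-tail) = 0.00000
At α=0.1: p < α → reject H₀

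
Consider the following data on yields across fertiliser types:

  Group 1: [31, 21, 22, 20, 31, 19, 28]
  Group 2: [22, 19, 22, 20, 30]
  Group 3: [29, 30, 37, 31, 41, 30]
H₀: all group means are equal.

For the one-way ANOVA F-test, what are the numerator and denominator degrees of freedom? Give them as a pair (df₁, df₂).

degrees of freedom = [2, 15]

k = 3 groups, N = 18 total
df = (k−1, N−k) = (3−1, 18−3) = (2, 15)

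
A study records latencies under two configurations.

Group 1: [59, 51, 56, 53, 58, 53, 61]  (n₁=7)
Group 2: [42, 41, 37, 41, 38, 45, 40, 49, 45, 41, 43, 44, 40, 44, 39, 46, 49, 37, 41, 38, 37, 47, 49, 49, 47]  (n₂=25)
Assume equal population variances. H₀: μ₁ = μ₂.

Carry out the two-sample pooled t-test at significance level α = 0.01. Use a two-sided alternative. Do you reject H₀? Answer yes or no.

x̄₁=55.857, s₁=3.671, n₁=7
x̄₂=42.760, s₂=4.096, n₂=25
s_p² = [6·3.671² + 24·4.096²]/30 = 16.1139
SE = √(s_p²·(1/7+1/25)) = 1.7165
t = (55.857−42.760)/1.7165 = 7.6299
df = 30
p-value (two-sided) = 0.00000
At α=0.01: p < α → reject H₀

reject H₀: yes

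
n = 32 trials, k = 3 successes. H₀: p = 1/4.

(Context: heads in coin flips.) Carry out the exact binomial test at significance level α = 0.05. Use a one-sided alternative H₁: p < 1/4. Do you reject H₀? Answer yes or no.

reject H₀: yes

Exact binomial: n=32, k=3, p₀=1/4=0.2500
P(X≤3) from Σ C(n,i)·p₀^i·(1−p₀)^(n−i)
p-value (one-sided, H₁ less) = 0.02516
At α=0.05: p < α → reject H₀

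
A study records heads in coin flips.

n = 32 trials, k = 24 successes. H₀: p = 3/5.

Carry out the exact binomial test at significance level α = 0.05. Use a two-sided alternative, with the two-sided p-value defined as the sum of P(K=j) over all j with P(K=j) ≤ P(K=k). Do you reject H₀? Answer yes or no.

Exact binomial: n=32, k=24, p₀=3/5=0.6000
P(X=j) = C(n,j)·p₀^j·(1−p₀)^(n−j); p = Σ P(X=j) over j with P(X=j) ≤ P(X=24)
p-value (two-sided) = 0.10375
At α=0.05: p ≥ α → fail to reject H₀

reject H₀: no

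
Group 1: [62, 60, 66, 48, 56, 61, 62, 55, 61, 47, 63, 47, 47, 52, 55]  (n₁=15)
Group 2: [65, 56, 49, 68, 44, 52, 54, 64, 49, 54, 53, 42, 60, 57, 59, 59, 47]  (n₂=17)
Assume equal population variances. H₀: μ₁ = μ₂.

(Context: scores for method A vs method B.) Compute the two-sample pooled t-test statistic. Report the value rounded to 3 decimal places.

x̄₁=56.133, s₁=6.610, n₁=15
x̄₂=54.824, s₂=7.299, n₂=17
s_p² = [14·6.610² + 16·7.299²]/30 = 48.8068
SE = √(s_p²·(1/15+1/17)) = 2.4748
t = (56.133−54.824)/2.4748 = 0.5293
df = 30

test statistic = 0.529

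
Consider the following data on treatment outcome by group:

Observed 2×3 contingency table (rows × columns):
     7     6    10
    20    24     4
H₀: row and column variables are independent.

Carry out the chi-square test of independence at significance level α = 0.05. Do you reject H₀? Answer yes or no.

Row totals [23, 48], col totals [27, 30, 14], n=71
χ² = (7−8.75)²/8.75 + (6−9.72)²/9.72 + (10−4.54)²/4.54 + (20−18.25)²/18.25 + (24−20.28)²/20.28 + (4−9.46)²/9.46 = 12.3603
df = 2
p-value (upper-tail) = 0.00207
At α=0.05: p < α → reject H₀

reject H₀: yes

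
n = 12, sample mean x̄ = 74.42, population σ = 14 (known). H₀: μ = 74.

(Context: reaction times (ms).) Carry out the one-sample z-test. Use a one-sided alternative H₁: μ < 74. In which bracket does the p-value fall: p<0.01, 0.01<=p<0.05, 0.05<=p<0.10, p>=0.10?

SE = σ/√n = 14/√12 = 4.0415
z = (x̄−μ₀)/SE = (74.42−74)/4.0415 = 0.1039
p-value (one-sided, H₁ less) = 0.54138
→ bracket: p>=0.10

p-value bracket: p>=0.10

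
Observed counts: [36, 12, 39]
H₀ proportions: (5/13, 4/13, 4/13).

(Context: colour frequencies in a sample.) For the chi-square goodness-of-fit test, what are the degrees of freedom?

degrees of freedom = 2

df = k − 1 = 3 − 1 = 2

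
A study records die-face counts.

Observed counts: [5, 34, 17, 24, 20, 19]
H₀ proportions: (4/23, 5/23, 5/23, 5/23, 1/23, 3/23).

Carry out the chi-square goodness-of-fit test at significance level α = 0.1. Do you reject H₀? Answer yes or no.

reject H₀: yes

n = 119; E_i = n·p_i = [20.70, 25.87, 25.87, 25.87, 5.17, 15.52]
χ² = (5−20.70)²/20.70 + (34−25.87)²/25.87 + (17−25.87)²/25.87 + (24−25.87)²/25.87 + (20−5.17)²/5.17 + (19−15.52)²/15.52 = 60.8993
df = 5
p-value (upper-tail) = 0.00000
At α=0.1: p < α → reject H₀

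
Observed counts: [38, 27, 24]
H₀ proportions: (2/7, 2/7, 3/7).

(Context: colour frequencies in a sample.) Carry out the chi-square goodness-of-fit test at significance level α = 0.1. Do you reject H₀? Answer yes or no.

reject H₀: yes

n = 89; E_i = n·p_i = [25.43, 25.43, 38.14]
χ² = (38−25.43)²/25.43 + (27−25.43)²/25.43 + (24−38.14)²/38.14 = 11.5562
df = 2
p-value (upper-tail) = 0.00309
At α=0.1: p < α → reject H₀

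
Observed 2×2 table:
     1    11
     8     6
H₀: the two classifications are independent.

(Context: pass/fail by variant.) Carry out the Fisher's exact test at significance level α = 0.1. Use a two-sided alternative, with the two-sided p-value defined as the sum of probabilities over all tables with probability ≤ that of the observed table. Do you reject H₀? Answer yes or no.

Margins: r₁=12, r₂=14, c₁=9, c₂=17, n=26
p_obs = C(12,1)·C(14,8)/C(26,9); sum pmf over tables with pmf ≤ p_obs
p-value (two-sided) = 0.01446
At α=0.1: p < α → reject H₀

reject H₀: yes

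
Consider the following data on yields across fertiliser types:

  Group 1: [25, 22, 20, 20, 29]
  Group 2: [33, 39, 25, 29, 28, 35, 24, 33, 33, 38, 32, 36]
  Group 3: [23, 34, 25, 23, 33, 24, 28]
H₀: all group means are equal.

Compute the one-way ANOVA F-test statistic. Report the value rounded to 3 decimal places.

Group means [23.20, 32.08, 27.14], grand mean 28.792
SSB = Σnᵢ(x̄ᵢ−x̄)² = 305.385; SSW = ΣΣ(x−x̄ᵢ)² = 440.574
MSB = 305.385/2 = 152.6923; MSW = 440.574/21 = 20.9797
F = MSB/MSW = 7.2781
df = (2, 21)

test statistic = 7.278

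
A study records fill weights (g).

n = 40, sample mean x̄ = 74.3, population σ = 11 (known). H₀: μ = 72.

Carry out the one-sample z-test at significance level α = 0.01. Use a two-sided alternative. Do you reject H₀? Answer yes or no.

SE = σ/√n = 11/√40 = 1.7393
z = (x̄−μ₀)/SE = (74.3−72)/1.7393 = 1.3224
p-value (two-sided) = 0.18603
At α=0.01: p ≥ α → fail to reject H₀

reject H₀: no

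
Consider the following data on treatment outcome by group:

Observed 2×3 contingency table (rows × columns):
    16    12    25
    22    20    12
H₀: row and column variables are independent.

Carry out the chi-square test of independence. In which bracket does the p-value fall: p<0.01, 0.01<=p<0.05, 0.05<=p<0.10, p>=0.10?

Row totals [53, 54], col totals [38, 32, 37], n=107
χ² = (16−18.82)²/18.82 + (12−15.85)²/15.85 + (25−18.33)²/18.33 + (22−19.18)²/19.18 + (20−16.15)²/16.15 + (12−18.67)²/18.67 = 7.5062
df = 2
p-value (upper-tail) = 0.02344
→ bracket: 0.01<=p<0.05

p-value bracket: 0.01<=p<0.05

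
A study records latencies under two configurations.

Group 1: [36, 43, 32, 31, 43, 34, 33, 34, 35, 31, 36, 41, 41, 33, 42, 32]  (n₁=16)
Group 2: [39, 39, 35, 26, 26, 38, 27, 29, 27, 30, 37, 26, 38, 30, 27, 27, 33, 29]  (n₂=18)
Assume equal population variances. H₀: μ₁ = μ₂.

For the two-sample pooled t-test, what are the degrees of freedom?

df = n₁ + n₂ − 2 = 16 + 18 − 2 = 32

degrees of freedom = 32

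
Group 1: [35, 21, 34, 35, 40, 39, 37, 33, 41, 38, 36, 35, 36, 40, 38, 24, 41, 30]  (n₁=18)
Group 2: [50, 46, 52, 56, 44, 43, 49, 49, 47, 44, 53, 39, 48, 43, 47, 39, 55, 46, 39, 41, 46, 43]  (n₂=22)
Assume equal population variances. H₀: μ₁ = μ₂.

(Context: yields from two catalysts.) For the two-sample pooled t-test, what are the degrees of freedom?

df = n₁ + n₂ − 2 = 18 + 22 − 2 = 38

degrees of freedom = 38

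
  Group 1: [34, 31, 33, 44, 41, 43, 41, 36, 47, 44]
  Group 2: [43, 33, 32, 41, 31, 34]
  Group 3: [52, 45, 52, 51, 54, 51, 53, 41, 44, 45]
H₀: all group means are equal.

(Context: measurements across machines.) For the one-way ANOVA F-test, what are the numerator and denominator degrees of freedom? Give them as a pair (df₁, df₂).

degrees of freedom = [2, 23]

k = 3 groups, N = 26 total
df = (k−1, N−k) = (3−1, 26−3) = (2, 23)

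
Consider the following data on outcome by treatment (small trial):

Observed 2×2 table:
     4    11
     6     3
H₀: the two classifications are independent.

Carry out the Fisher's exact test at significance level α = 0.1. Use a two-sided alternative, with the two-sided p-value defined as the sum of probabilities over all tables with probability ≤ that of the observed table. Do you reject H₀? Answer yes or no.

reject H₀: yes

Margins: r₁=15, r₂=9, c₁=10, c₂=14, n=24
p_obs = C(15,4)·C(9,6)/C(24,10); sum pmf over tables with pmf ≤ p_obs
p-value (two-sided) = 0.09180
At α=0.1: p < α → reject H₀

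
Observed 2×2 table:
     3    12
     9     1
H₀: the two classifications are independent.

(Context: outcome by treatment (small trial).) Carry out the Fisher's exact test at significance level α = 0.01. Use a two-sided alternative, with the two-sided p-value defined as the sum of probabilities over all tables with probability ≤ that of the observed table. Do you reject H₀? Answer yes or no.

reject H₀: yes

Margins: r₁=15, r₂=10, c₁=12, c₂=13, n=25
p_obs = C(15,3)·C(10,9)/C(25,12); sum pmf over tables with pmf ≤ p_obs
p-value (two-sided) = 0.00098
At α=0.01: p < α → reject H₀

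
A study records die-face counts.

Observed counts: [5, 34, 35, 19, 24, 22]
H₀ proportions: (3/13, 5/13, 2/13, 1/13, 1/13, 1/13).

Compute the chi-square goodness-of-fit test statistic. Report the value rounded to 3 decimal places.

test statistic = 73.586

n = 139; E_i = n·p_i = [32.08, 53.46, 21.38, 10.69, 10.69, 10.69]
χ² = (5−32.08)²/32.08 + (34−53.46)²/53.46 + (35−21.38)²/21.38 + (19−10.69)²/10.69 + (24−10.69)²/10.69 + (22−10.69)²/10.69 = 73.5859
df = 5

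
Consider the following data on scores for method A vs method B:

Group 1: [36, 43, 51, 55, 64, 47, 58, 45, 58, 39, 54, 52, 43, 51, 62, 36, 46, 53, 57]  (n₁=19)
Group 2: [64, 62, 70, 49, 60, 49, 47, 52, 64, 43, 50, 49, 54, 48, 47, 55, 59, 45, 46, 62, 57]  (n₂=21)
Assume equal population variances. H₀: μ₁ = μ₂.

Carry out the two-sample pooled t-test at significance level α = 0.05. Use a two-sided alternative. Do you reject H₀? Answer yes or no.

x̄₁=50.000, s₁=8.280, n₁=19
x̄₂=53.905, s₂=7.582, n₂=21
s_p² = [18·8.280² + 20·7.582²]/38 = 62.7318
SE = √(s_p²·(1/19+1/21)) = 2.5078
t = (50.000−53.905)/2.5078 = -1.5571
df = 38
p-value (two-sided) = 0.12775
At α=0.05: p ≥ α → fail to reject H₀

reject H₀: no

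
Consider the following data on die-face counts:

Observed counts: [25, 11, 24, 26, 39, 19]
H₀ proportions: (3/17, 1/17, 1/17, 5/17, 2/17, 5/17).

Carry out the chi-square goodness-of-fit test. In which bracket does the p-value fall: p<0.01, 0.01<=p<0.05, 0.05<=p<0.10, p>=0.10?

p-value bracket: p<0.01

n = 144; E_i = n·p_i = [25.41, 8.47, 8.47, 42.35, 16.94, 42.35]
χ² = (25−25.41)²/25.41 + (11−8.47)²/8.47 + (24−8.47)²/8.47 + (26−42.35)²/42.35 + (39−16.94)²/16.94 + (19−42.35)²/42.35 = 77.1456
df = 5
p-value (upper-tail) = 0.00000
→ bracket: p<0.01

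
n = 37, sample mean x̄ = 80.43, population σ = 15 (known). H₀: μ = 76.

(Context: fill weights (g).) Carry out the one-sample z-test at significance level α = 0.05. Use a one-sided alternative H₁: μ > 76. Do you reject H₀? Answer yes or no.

reject H₀: yes

SE = σ/√n = 15/√37 = 2.4660
z = (x̄−μ₀)/SE = (80.43−76)/2.4660 = 1.7964
p-value (one-sided, H₁ greater) = 0.03621
At α=0.05: p < α → reject H₀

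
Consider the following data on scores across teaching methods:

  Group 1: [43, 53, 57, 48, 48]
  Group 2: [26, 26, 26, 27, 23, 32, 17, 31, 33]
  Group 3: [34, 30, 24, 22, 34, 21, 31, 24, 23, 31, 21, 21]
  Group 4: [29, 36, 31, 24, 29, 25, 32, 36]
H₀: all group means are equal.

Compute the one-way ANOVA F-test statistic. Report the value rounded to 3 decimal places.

test statistic = 29.212

Group means [49.80, 26.78, 26.33, 30.25], grand mean 30.824
SSB = Σnᵢ(x̄ᵢ−x̄)² = 2192.419; SSW = ΣΣ(x−x̄ᵢ)² = 750.522
MSB = 2192.419/3 = 730.8063; MSW = 750.522/30 = 25.0174
F = MSB/MSW = 29.2119
df = (3, 30)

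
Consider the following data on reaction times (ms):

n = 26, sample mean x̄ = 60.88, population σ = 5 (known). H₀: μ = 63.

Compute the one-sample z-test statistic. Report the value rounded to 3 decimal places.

SE = σ/√n = 5/√26 = 0.9806
z = (x̄−μ₀)/SE = (60.88−63)/0.9806 = -2.1620

test statistic = -2.162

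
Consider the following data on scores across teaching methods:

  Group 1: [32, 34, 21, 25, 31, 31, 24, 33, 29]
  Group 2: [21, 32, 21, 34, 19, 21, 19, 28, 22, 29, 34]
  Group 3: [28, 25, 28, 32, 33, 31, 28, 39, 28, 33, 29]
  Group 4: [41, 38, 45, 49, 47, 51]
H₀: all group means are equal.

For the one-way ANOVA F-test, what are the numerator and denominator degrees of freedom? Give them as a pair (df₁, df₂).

degrees of freedom = [3, 33]

k = 4 groups, N = 37 total
df = (k−1, N−k) = (4−1, 37−4) = (3, 33)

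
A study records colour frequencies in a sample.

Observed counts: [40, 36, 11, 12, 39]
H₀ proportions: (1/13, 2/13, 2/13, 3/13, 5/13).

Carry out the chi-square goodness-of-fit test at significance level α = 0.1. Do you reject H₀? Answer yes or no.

reject H₀: yes

n = 138; E_i = n·p_i = [10.62, 21.23, 21.23, 31.85, 53.08]
χ² = (40−10.62)²/10.62 + (36−21.23)²/21.23 + (11−21.23)²/21.23 + (12−31.85)²/31.85 + (39−53.08)²/53.08 = 112.6457
df = 4
p-value (upper-tail) = 0.00000
At α=0.1: p < α → reject H₀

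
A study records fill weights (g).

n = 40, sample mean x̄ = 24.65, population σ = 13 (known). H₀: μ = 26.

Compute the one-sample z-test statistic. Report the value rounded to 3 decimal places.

SE = σ/√n = 13/√40 = 2.0555
z = (x̄−μ₀)/SE = (24.65−26)/2.0555 = -0.6568

test statistic = -0.657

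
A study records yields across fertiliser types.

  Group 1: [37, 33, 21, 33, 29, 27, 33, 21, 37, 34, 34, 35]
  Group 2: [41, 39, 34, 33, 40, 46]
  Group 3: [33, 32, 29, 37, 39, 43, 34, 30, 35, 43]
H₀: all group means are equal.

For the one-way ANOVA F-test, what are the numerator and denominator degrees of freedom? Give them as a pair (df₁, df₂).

degrees of freedom = [2, 25]

k = 3 groups, N = 28 total
df = (k−1, N−k) = (3−1, 28−3) = (2, 25)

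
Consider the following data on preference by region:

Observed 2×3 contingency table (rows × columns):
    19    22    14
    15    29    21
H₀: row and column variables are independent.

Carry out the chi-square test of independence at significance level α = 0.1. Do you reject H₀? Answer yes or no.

reject H₀: no

Row totals [55, 65], col totals [34, 51, 35], n=120
χ² = (19−15.58)²/15.58 + (22−23.38)²/23.38 + (14−16.04)²/16.04 + (15−18.42)²/18.42 + (29−27.62)²/27.62 + (21−18.96)²/18.96 = 2.0120
df = 2
p-value (upper-tail) = 0.36568
At α=0.1: p ≥ α → fail to reject H₀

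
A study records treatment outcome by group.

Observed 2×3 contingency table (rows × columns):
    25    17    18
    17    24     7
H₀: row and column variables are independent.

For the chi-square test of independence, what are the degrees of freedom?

df = (r−1)(c−1) = (2−1)·(3−1) = 2

degrees of freedom = 2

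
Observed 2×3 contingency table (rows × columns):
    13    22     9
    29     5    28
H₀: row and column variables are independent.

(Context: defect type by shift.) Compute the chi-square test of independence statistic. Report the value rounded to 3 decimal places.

Row totals [44, 62], col totals [42, 27, 37], n=106
χ² = (13−17.43)²/17.43 + (22−11.21)²/11.21 + (9−15.36)²/15.36 + (29−24.57)²/24.57 + (5−15.79)²/15.79 + (28−21.64)²/21.64 = 24.1968
df = 2

test statistic = 24.197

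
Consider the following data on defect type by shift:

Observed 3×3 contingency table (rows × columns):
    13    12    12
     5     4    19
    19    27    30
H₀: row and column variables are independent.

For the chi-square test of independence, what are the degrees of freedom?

df = (r−1)(c−1) = (3−1)·(3−1) = 4

degrees of freedom = 4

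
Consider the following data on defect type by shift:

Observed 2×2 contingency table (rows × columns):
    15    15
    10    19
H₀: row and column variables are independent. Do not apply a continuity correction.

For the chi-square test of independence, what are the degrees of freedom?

degrees of freedom = 1

df = (r−1)(c−1) = (2−1)·(2−1) = 1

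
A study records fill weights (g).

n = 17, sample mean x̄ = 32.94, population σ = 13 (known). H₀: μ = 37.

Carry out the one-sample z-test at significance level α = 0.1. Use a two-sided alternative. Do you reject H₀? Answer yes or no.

reject H₀: no

SE = σ/√n = 13/√17 = 3.1530
z = (x̄−μ₀)/SE = (32.94−37)/3.1530 = -1.2877
p-value (two-sided) = 0.19786
At α=0.1: p ≥ α → fail to reject H₀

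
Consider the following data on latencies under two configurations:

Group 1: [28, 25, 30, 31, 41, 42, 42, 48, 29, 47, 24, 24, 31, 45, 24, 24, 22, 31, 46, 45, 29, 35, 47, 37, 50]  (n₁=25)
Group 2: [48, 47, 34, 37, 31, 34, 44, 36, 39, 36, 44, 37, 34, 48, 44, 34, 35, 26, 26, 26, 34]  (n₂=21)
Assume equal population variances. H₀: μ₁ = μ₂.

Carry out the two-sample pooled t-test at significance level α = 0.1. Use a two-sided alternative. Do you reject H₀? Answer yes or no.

x̄₁=35.080, s₁=9.327, n₁=25
x̄₂=36.857, s₂=6.865, n₂=21
s_p² = [24·9.327² + 20·6.865²]/44 = 68.8730
SE = √(s_p²·(1/25+1/21)) = 2.4565
t = (35.080−36.857)/2.4565 = -0.7234
df = 44
p-value (two-sided) = 0.47324
At α=0.1: p ≥ α → fail to reject H₀

reject H₀: no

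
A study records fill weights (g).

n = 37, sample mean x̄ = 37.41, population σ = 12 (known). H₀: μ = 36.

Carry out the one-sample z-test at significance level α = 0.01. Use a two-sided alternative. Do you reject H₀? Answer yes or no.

reject H₀: no

SE = σ/√n = 12/√37 = 1.9728
z = (x̄−μ₀)/SE = (37.41−36)/1.9728 = 0.7147
p-value (two-sided) = 0.47478
At α=0.01: p ≥ α → fail to reject H₀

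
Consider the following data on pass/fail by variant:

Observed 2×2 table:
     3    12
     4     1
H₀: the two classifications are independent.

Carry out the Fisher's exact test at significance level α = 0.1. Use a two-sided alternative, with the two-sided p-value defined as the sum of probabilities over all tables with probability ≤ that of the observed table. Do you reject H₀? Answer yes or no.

reject H₀: yes

Margins: r₁=15, r₂=5, c₁=7, c₂=13, n=20
p_obs = C(15,3)·C(5,4)/C(20,7); sum pmf over tables with pmf ≤ p_obs
p-value (two-sided) = 0.03070
At α=0.1: p < α → reject H₀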